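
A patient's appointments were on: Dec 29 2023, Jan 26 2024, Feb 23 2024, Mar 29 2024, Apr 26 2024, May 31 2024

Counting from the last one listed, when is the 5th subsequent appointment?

Oct 25 2024

Every date is a Friday; gaps 28, 28, 35, 28, 35 days.
Each is the last Friday of its month (at least one falls on the 29th or later, ruling out '4th Friday').
June 2024 ends with Friday Jun 28 2024.
July 2024 ends with Friday Jul 26 2024.
Last Friday of August 2024: Aug 30 2024.
September 2024 ends with Friday Sep 27 2024.
October 2024 ends with Friday Oct 25 2024.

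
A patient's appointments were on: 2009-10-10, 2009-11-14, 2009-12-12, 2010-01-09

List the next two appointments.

All dates are Saturdays, 35, 28, 28 days apart.
Specifically, the 2nd Saturday of each month.
2nd Saturday of February 2010: 2010-02-13.
2nd Saturday of March 2010: 2010-03-13.

2010-02-13, 2010-03-13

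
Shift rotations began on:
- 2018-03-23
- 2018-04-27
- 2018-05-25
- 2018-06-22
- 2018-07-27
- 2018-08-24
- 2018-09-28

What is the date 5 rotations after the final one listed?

2019-02-22

Gaps: 35, 28, 28, 35, 28, 35 days — a mix of 28 and 35. Every date is a Friday.
Each is the 4th Friday of its month.
4th Friday of October 2018: 2018-10-26.
November 2018 — 4th Friday is 2018-11-23.
4th Friday of December 2018: 2018-12-28.
January 2019 — 4th Friday is 2019-01-25.
4th Friday of February 2019: 2019-02-22.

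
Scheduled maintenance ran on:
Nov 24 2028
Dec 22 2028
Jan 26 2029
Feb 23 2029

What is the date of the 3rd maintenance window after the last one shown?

May 25 2029

All dates are Fridays, 28, 35, 28 days apart.
Specifically, the 4th Friday of each month.
March 2029 — 4th Friday is Mar 23 2029.
4th Friday of April 2029: Apr 27 2029.
May 2029 — 4th Friday is May 25 2029.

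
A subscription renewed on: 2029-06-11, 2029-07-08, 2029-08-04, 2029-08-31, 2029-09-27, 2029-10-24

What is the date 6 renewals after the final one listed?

2030-04-04

Every event comes 27 days after the last (27, 27, 27, 27, 27).
2029-10-24 + 27 days = 2029-11-20.
2029-11-20 + 27 days = 2029-12-17.
2029-12-17 + 27 days = 2030-01-13.
2030-01-13 + 27 days = 2030-02-09.
2030-02-09 + 27 days = 2030-03-08.
2030-03-08 + 27 days = 2030-04-04.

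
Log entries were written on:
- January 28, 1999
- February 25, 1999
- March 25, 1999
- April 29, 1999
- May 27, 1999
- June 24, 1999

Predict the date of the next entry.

July 29, 1999

These are Thursdays with 28, 28, 35, 28, 28-day gaps.
Each is the final Thursday of its month — April 29, 1999 is past the 28th, so '4th Thursday' doesn't fit.
Last Thursday of July 1999: July 29, 1999.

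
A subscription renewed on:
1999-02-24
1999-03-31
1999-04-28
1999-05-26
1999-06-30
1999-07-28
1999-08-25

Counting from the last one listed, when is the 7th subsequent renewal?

2000-03-29

All Wednesdays; the gaps (35, 28, 28, 35, 28, 28) vary with month length.
This is the last Wednesday of each month.
September 1999 ends with Wednesday 1999-09-29.
Last Wednesday of October 1999: 1999-10-27.
Last Wednesday of November 1999: 1999-11-24.
December 1999 ends with Wednesday 1999-12-29.
Last Wednesday of January 2000: 2000-01-26.
Last Wednesday of February 2000: 2000-02-23.
March 2000 ends with Wednesday 2000-03-29.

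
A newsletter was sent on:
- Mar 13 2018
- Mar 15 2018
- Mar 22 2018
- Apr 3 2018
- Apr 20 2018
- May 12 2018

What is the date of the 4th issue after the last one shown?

The spacing grows by 5 each time: 2, 7, 12, 17, 22 days.
Next gap: 27 days. May 12 2018 + 27 days = Jun 8 2018.
Next gap: 32 days. Jun 8 2018 + 32 days = Jul 10 2018.
Next gap: 37 days. Jul 10 2018 + 37 days = Aug 16 2018.
Next gap: 42 days. Aug 16 2018 + 42 days = Sep 27 2018.

Sep 27 2018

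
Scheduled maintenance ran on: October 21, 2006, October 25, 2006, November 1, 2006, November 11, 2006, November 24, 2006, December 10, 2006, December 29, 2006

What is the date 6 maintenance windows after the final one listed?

Intervals are 4, 7, 10, 13, 16, 19 days — an arithmetic progression with common difference 3.
Next gap: 22 days. December 29, 2006 + 22 days = January 20, 2007.
Next gap: 25 days. January 20, 2007 + 25 days = February 14, 2007.
Next gap: 28 days. February 14, 2007 + 28 days = March 14, 2007.
Next gap: 31 days. March 14, 2007 + 31 days = April 14, 2007.
Next gap: 34 days. April 14, 2007 + 34 days = May 18, 2007.
Next gap: 37 days. May 18, 2007 + 37 days = June 24, 2007.

June 24, 2007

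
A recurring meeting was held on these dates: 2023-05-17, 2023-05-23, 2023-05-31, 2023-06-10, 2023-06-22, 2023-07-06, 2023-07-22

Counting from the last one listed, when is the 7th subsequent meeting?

The spacing grows by 2 each time: 6, 8, 10, 12, 14, 16 days.
Next gap: 18 days. 2023-07-22 + 18 days = 2023-08-09.
Next gap: 20 days. 2023-08-09 + 20 days = 2023-08-29.
Next gap: 22 days. 2023-08-29 + 22 days = 2023-09-20.
Next gap: 24 days. 2023-09-20 + 24 days = 2023-10-14.
Next gap: 26 days. 2023-10-14 + 26 days = 2023-11-09.
Next gap: 28 days. 2023-11-09 + 28 days = 2023-12-07.
Next gap: 30 days. 2023-12-07 + 30 days = 2024-01-06.

2024-01-06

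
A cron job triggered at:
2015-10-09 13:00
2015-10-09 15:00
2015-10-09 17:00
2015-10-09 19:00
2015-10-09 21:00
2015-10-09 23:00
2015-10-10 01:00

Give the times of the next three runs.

2015-10-10 03:00, 2015-10-10 05:00, 2015-10-10 07:00

Spacing: 2, 2, 2, 2, 2, 2 h — constant 2 h.
2015-10-10 01:00 + 2 h = 2015-10-10 03:00.
2015-10-10 03:00 + 2 h = 2015-10-10 05:00.
2015-10-10 05:00 + 2 h = 2015-10-10 07:00.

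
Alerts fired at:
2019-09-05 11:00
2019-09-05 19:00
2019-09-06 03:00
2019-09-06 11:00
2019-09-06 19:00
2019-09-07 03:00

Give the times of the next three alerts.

The interval is a steady 8 hours (8, 8, 8, 8, 8).
2019-09-07 03:00 + 8 h = 2019-09-07 11:00.
2019-09-07 11:00 + 8 h = 2019-09-07 19:00.
2019-09-07 19:00 + 8 h = 2019-09-08 03:00.

2019-09-07 11:00, 2019-09-07 19:00, 2019-09-08 03:00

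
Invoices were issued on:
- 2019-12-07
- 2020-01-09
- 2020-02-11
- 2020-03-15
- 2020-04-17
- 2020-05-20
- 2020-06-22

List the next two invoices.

Gaps between consecutive events: 33, 33, 33, 33, 33, 33 days — a constant 33-day interval.
2020-06-22 + 33 days = 2020-07-25.
2020-07-25 + 33 days = 2020-08-27.

2020-07-25, 2020-08-27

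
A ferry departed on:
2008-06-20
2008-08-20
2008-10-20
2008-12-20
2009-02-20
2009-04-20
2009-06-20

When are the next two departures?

2009-08-20, 2009-10-20

Gaps: 61, 61, 61, 62, 59, 61 days — not constant. Every event is on the 20th of the month.
Pattern: the 20th of every 2 months.
August 2009: 2009-08-20.
Next: October 2009 → 2009-10-20.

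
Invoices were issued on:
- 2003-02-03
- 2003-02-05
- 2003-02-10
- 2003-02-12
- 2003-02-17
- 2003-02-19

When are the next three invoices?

2003-02-24, 2003-02-26, 2003-03-03

Gaps: 2, 5, 2, 5, 2 days — not constant, but cyclic with period 2.
The events fall on every Monday and Wednesday.
Next Monday: 2003-02-24.
The following Wednesday is 2003-02-26.
Next Monday: 2003-03-03.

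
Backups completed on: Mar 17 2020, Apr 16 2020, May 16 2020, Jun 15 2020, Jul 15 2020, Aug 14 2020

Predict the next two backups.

Sep 13 2020, Oct 13 2020

Gaps between consecutive events: 30, 30, 30, 30, 30 days — a constant 30-day interval.
Aug 14 2020 + 30 days = Sep 13 2020.
Sep 13 2020 + 30 days = Oct 13 2020.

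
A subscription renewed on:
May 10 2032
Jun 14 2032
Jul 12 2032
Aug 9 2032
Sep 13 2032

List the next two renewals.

Oct 11 2032, Nov 8 2032

Gaps: 35, 28, 28, 35 days — a mix of 28 and 35. Every date is a Monday.
Each is the 2nd Monday of its month.
2nd Monday of October 2032: Oct 11 2032.
2nd Monday of November 2032: Nov 8 2032.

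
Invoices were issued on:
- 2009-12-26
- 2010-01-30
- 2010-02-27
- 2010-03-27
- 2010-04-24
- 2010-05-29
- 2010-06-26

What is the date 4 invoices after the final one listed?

2010-10-30

All Saturdays; the gaps (35, 28, 28, 28, 35, 28) vary with month length.
This is the last Saturday of each month.
July 2010 ends with Saturday 2010-07-31.
Last Saturday of August 2010: 2010-08-28.
Last Saturday of September 2010: 2010-09-25.
Last Saturday of October 2010: 2010-10-30.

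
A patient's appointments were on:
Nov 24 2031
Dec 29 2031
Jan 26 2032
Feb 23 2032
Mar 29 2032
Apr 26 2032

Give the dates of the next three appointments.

All Mondays; the gaps (35, 28, 28, 35, 28) vary with month length.
This is the last Monday of each month.
May 2032 ends with Monday May 31 2032.
June 2032 ends with Monday Jun 28 2032.
July 2032 ends with Monday Jul 26 2032.

May 31 2032, Jun 28 2032, Jul 26 2032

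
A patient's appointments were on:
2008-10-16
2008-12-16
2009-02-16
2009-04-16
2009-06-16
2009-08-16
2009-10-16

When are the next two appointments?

2009-12-16, 2010-02-16

The day-of-month is always 16 (61, 62, 59, 61, 61, 61 days between events).
So this recurs on the 16th of every 2 months.
Next: December 2009 → 2009-12-16.
Next: February 2010 → 2010-02-16.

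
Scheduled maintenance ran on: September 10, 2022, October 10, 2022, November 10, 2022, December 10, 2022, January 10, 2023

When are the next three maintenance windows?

February 10, 2023; March 10, 2023; April 10, 2023

Gaps: 30, 31, 30, 31 days — not constant. Every event is on the 10th of the month.
Pattern: the 10th of each month.
February 2023: February 10, 2023.
March 2023: March 10, 2023.
Next: April 2023 → April 10, 2023.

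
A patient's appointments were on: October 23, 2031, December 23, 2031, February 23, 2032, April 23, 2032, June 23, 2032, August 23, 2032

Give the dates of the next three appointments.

Gaps: 61, 62, 60, 61, 61 days — not constant. Every event is on the 23rd of the month.
Pattern: the 23rd of every 2 months.
Next: October 2032 → October 23, 2032.
Next: December 2032 → December 23, 2032.
February 2033: February 23, 2033.

October 23, 2032; December 23, 2032; February 23, 2033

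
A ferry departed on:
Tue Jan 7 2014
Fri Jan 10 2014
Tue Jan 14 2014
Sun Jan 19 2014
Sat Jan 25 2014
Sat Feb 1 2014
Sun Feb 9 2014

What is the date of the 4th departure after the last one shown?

The spacing grows by 1 each time: 3, 4, 5, 6, 7, 8 days.
Next gap: 9 days. Sun Feb 9 2014 + 9 days = Tue Feb 18 2014.
Next gap: 10 days. Tue Feb 18 2014 + 10 days = Fri Feb 28 2014.
Next gap: 11 days. Fri Feb 28 2014 + 11 days = Tue Mar 11 2014.
Next gap: 12 days. Tue Mar 11 2014 + 12 days = Sun Mar 23 2014.

Sun Mar 23 2014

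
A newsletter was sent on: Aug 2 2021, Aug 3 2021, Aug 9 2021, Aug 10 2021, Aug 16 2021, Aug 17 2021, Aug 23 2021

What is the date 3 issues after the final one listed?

Aug 31 2021

Gaps: 1, 6, 1, 6, 1, 6 days — not constant, but cyclic with period 2.
The events fall on every Monday and Tuesday.
The following Tuesday is Aug 24 2021.
The following Monday is Aug 30 2021.
Next Tuesday: Aug 31 2021.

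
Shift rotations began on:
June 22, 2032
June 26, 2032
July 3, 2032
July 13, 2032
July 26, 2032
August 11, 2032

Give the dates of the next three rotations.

The spacing grows by 3 each time: 4, 7, 10, 13, 16 days.
Next gap: 19 days. August 11, 2032 + 19 days = August 30, 2032.
Next gap: 22 days. August 30, 2032 + 22 days = September 21, 2032.
Next gap: 25 days. September 21, 2032 + 25 days = October 16, 2032.

August 30, 2032; September 21, 2032; October 16, 2032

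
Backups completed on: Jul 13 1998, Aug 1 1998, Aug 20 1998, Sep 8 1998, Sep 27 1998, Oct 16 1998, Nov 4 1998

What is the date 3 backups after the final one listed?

The spacing is 19, 19, 19, 19, 19, 19 days — always 19 days.
Nov 4 1998 + 19 days = Nov 23 1998.
Nov 23 1998 + 19 days = Dec 12 1998.
Dec 12 1998 + 19 days = Dec 31 1998.

Dec 31 1998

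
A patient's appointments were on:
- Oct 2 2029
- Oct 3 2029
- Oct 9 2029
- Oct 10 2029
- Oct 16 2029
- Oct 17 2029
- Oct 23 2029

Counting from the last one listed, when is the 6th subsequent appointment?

Nov 13 2029

Gaps: 1, 6, 1, 6, 1, 6 days — not constant, but cyclic with period 2.
The events fall on every Tuesday and Wednesday.
The following Wednesday is Oct 24 2029.
Next Tuesday: Oct 30 2029.
Next Wednesday: Oct 31 2029.
Next Tuesday: Nov 6 2029.
Next Wednesday: Nov 7 2029.
Next Tuesday: Nov 13 2029.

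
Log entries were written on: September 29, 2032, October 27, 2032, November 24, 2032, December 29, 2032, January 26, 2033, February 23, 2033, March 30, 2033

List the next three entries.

April 27, 2033; May 25, 2033; June 29, 2033

Every date is a Wednesday; gaps 28, 28, 35, 28, 28, 35 days.
Each is the last Wednesday of its month (at least one falls on the 29th or later, ruling out '4th Wednesday').
April 2033 ends with Wednesday April 27, 2033.
May 2033 ends with Wednesday May 25, 2033.
June 2033 ends with Wednesday June 29, 2033.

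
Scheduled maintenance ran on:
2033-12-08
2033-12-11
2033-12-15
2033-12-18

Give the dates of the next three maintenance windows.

The gap pattern 3, 4, 3 repeats every 2 events.
These are the Thursdays and Sundays of each week.
Next Thursday: 2033-12-22.
The following Sunday is 2033-12-25.
The following Thursday is 2033-12-29.

2033-12-22, 2033-12-25, 2033-12-29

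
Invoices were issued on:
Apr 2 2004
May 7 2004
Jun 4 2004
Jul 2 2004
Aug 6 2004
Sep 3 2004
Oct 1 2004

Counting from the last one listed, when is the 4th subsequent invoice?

Feb 4 2005

Gaps: 35, 28, 28, 35, 28, 28 days — a mix of 28 and 35. Every date is a Friday.
Each is the 1st Friday of its month.
November 2004 — 1st Friday is Nov 5 2004.
1st Friday of December 2004: Dec 3 2004.
1st Friday of January 2005: Jan 7 2005.
1st Friday of February 2005: Feb 4 2005.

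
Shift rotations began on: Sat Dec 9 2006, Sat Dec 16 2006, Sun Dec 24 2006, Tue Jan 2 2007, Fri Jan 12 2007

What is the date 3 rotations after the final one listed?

The spacing grows by 1 each time: 7, 8, 9, 10 days.
Next gap: 11 days. Fri Jan 12 2007 + 11 days = Tue Jan 23 2007.
Next gap: 12 days. Tue Jan 23 2007 + 12 days = Sun Feb 4 2007.
Next gap: 13 days. Sun Feb 4 2007 + 13 days = Sat Feb 17 2007.

Sat Feb 17 2007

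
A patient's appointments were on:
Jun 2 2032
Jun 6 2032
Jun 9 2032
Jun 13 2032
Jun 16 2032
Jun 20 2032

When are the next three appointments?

Jun 23 2032, Jun 27 2032, Jun 30 2032

Every event lands on a Wednesday or Sunday (gaps cycle 4, 3, 4, 3, 4).
So the schedule is: every Wednesday and Sunday.
The following Wednesday is Jun 23 2032.
The following Sunday is Jun 27 2032.
Next Wednesday: Jun 30 2032.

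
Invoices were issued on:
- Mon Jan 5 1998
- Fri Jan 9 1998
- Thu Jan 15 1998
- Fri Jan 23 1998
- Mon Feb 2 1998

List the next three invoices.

Intervals are 4, 6, 8, 10 days — an arithmetic progression with common difference 2.
Next gap: 12 days. Mon Feb 2 1998 + 12 days = Sat Feb 14 1998.
Next gap: 14 days. Sat Feb 14 1998 + 14 days = Sat Feb 28 1998.
Next gap: 16 days. Sat Feb 28 1998 + 16 days = Mon Mar 16 1998.

Sat Feb 14 1998, Sat Feb 28 1998, Mon Mar 16 1998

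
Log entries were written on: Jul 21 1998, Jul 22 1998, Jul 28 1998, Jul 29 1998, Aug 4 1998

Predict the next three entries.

Aug 5 1998, Aug 11 1998, Aug 12 1998

Gaps: 1, 6, 1, 6 days — not constant, but cyclic with period 2.
The events fall on every Tuesday and Wednesday.
Next Wednesday: Aug 5 1998.
Next Tuesday: Aug 11 1998.
The following Wednesday is Aug 12 1998.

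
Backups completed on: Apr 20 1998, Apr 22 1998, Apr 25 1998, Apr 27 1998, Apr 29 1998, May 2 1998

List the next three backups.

May 4 1998, May 6 1998, May 9 1998

Gaps: 2, 3, 2, 2, 3 days — not constant, but cyclic with period 3.
The events fall on every Monday, Wednesday and Saturday.
The following Monday is May 4 1998.
Next Wednesday: May 6 1998.
The following Saturday is May 9 1998.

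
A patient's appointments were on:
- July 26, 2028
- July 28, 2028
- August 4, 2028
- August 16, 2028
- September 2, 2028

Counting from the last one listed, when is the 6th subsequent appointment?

March 28, 2029

Intervals are 2, 7, 12, 17 days — an arithmetic progression with common difference 5.
Next gap: 22 days. September 2, 2028 + 22 days = September 24, 2028.
Next gap: 27 days. September 24, 2028 + 27 days = October 21, 2028.
Next gap: 32 days. October 21, 2028 + 32 days = November 22, 2028.
Next gap: 37 days. November 22, 2028 + 37 days = December 29, 2028.
Next gap: 42 days. December 29, 2028 + 42 days = February 9, 2029.
Next gap: 47 days. February 9, 2029 + 47 days = March 28, 2029.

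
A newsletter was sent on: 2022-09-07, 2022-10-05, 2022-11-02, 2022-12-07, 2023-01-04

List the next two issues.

2023-02-01, 2023-03-01

Gaps: 28, 28, 35, 28 days — a mix of 28 and 35. Every date is a Wednesday.
Each is the 1st Wednesday of its month.
February 2023 — 1st Wednesday is 2023-02-01.
March 2023 — 1st Wednesday is 2023-03-01.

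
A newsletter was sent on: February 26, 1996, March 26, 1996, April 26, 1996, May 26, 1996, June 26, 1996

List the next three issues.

Gaps: 29, 31, 30, 31 days — not constant. Every event is on the 26th of the month.
Pattern: the 26th of each month.
Next: July 1996 → July 26, 1996.
August 1996: August 26, 1996.
Next: September 1996 → September 26, 1996.

July 26, 1996; August 26, 1996; September 26, 1996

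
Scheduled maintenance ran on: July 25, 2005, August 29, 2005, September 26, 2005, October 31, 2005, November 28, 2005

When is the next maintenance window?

December 26, 2005

All Mondays; the gaps (35, 28, 35, 28) vary with month length.
This is the last Monday of each month.
December 2005 ends with Monday December 26, 2005.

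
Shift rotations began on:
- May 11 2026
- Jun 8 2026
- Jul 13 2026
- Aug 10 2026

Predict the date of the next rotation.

Sep 14 2026

All dates are Mondays, 28, 35, 28 days apart.
Specifically, the 2nd Monday of each month.
September 2026 — 2nd Monday is Sep 14 2026.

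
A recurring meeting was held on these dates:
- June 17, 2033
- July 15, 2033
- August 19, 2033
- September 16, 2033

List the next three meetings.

October 21, 2033; November 18, 2033; December 16, 2033

These are Fridays at 28- or 35-day spacing (28, 35, 28).
The pattern: 3rd Friday of the month.
October 2033 — 3rd Friday is October 21, 2033.
November 2033 — 3rd Friday is November 18, 2033.
3rd Friday of December 2033: December 16, 2033.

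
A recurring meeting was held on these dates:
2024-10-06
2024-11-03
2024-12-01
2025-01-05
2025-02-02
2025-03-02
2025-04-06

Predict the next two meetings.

2025-05-04, 2025-06-01

These are Sundays at 28- or 35-day spacing (28, 28, 35, 28, 28, 35).
The pattern: 1st Sunday of the month.
1st Sunday of May 2025: 2025-05-04.
1st Sunday of June 2025: 2025-06-01.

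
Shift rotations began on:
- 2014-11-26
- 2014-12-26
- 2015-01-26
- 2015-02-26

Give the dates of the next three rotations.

The day-of-month is always 26 (30, 31, 31 days between events).
So this recurs on the 26th of each month.
March 2015: 2015-03-26.
April 2015: 2015-04-26.
May 2015: 2015-05-26.

2015-03-26, 2015-04-26, 2015-05-26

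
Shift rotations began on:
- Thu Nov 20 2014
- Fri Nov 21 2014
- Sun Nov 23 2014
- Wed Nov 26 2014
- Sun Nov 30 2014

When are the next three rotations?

Fri Dec 5 2014, Thu Dec 11 2014, Thu Dec 18 2014

The spacing grows by 1 each time: 1, 2, 3, 4 days.
Next gap: 5 days. Sun Nov 30 2014 + 5 days = Fri Dec 5 2014.
Next gap: 6 days. Fri Dec 5 2014 + 6 days = Thu Dec 11 2014.
Next gap: 7 days. Thu Dec 11 2014 + 7 days = Thu Dec 18 2014.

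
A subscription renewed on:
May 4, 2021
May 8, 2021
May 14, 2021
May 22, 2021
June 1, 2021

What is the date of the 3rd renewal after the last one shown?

July 13, 2021

Intervals are 4, 6, 8, 10 days — an arithmetic progression with common difference 2.
Next gap: 12 days. June 1, 2021 + 12 days = June 13, 2021.
Next gap: 14 days. June 13, 2021 + 14 days = June 27, 2021.
Next gap: 16 days. June 27, 2021 + 16 days = July 13, 2021.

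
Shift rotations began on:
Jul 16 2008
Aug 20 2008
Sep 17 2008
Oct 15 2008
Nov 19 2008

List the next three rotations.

Dec 17 2008, Jan 21 2009, Feb 18 2009

These are Wednesdays at 28- or 35-day spacing (35, 28, 28, 35).
The pattern: 3rd Wednesday of the month.
3rd Wednesday of December 2008: Dec 17 2008.
3rd Wednesday of January 2009: Jan 21 2009.
February 2009 — 3rd Wednesday is Feb 18 2009.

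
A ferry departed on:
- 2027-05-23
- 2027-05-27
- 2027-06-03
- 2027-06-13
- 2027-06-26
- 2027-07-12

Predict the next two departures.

2027-07-31, 2027-08-22

Intervals are 4, 7, 10, 13, 16 days — an arithmetic progression with common difference 3.
Next gap: 19 days. 2027-07-12 + 19 days = 2027-07-31.
Next gap: 22 days. 2027-07-31 + 22 days = 2027-08-22.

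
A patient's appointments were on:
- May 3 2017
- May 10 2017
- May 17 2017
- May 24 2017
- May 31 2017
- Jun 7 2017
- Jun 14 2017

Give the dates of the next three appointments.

Every event comes 7 days after the last (7, 7, 7, 7, 7, 7).
Jun 14 2017 + 7 days = Jun 21 2017.
Jun 21 2017 + 7 days = Jun 28 2017.
Jun 28 2017 + 7 days = Jul 5 2017.

Jun 21 2017, Jun 28 2017, Jul 5 2017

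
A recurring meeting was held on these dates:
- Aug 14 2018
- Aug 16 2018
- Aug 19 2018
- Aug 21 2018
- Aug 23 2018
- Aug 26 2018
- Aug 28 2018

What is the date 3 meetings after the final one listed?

Gaps: 2, 3, 2, 2, 3, 2 days — not constant, but cyclic with period 3.
The events fall on every Tuesday, Thursday and Sunday.
Next Thursday: Aug 30 2018.
Next Sunday: Sep 2 2018.
Next Tuesday: Sep 4 2018.

Sep 4 2018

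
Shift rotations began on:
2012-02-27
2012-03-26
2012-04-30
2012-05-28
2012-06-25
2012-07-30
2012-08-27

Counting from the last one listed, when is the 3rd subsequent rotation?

All Mondays; the gaps (28, 35, 28, 28, 35, 28) vary with month length.
This is the last Monday of each month.
Last Monday of September 2012: 2012-09-24.
Last Monday of October 2012: 2012-10-29.
Last Monday of November 2012: 2012-11-26.

2012-11-26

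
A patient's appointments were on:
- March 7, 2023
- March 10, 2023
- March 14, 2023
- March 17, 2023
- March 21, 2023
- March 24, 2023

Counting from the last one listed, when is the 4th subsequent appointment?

Gaps: 3, 4, 3, 4, 3 days — not constant, but cyclic with period 2.
The events fall on every Tuesday and Friday.
The following Tuesday is March 28, 2023.
Next Friday: March 31, 2023.
Next Tuesday: April 4, 2023.
Next Friday: April 7, 2023.

April 7, 2023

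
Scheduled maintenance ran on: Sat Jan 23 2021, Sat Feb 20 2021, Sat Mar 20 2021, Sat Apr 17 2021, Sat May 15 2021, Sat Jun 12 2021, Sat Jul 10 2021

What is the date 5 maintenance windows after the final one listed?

Sat Nov 27 2021

The spacing is 28, 28, 28, 28, 28, 28 days — always 28 days.
Sat Jul 10 2021 + 28 days = Sat Aug 7 2021.
Sat Aug 7 2021 + 28 days = Sat Sep 4 2021.
Sat Sep 4 2021 + 28 days = Sat Oct 2 2021.
Sat Oct 2 2021 + 28 days = Sat Oct 30 2021.
Sat Oct 30 2021 + 28 days = Sat Nov 27 2021.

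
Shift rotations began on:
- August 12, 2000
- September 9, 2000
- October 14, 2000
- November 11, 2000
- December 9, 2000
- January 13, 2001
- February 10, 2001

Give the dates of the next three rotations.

All dates are Saturdays, 28, 35, 28, 28, 35, 28 days apart.
Specifically, the 2nd Saturday of each month.
2nd Saturday of March 2001: March 10, 2001.
2nd Saturday of April 2001: April 14, 2001.
May 2001 — 2nd Saturday is May 12, 2001.

March 10, 2001; April 14, 2001; May 12, 2001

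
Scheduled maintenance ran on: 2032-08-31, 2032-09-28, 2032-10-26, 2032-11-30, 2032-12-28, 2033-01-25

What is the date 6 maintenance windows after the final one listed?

2033-07-26

All Tuesdays; the gaps (28, 28, 35, 28, 28) vary with month length.
This is the last Tuesday of each month.
February 2033 ends with Tuesday 2033-02-22.
Last Tuesday of March 2033: 2033-03-29.
Last Tuesday of April 2033: 2033-04-26.
May 2033 ends with Tuesday 2033-05-31.
Last Tuesday of June 2033: 2033-06-28.
Last Tuesday of July 2033: 2033-07-26.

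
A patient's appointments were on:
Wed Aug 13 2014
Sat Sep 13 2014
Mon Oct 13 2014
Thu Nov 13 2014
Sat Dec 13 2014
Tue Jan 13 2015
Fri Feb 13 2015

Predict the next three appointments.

Fri Mar 13 2015, Mon Apr 13 2015, Wed May 13 2015

Each date is the 13th; the gaps (31, 30, 31, 30, 31, 31) track the month lengths.
The rule is the 13th of each month.
Next: March 2015 → Fri Mar 13 2015.
April 2015: Mon Apr 13 2015.
Next: May 2015 → Wed May 13 2015.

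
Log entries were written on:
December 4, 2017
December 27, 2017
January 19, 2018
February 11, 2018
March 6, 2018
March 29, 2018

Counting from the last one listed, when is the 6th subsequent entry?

Every event comes 23 days after the last (23, 23, 23, 23, 23).
March 29, 2018 + 23 days = April 21, 2018.
April 21, 2018 + 23 days = May 14, 2018.
May 14, 2018 + 23 days = June 6, 2018.
June 6, 2018 + 23 days = June 29, 2018.
June 29, 2018 + 23 days = July 22, 2018.
July 22, 2018 + 23 days = August 14, 2018.

August 14, 2018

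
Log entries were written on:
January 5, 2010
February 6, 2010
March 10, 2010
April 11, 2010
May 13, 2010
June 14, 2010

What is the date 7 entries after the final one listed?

January 24, 2011

Every event comes 32 days after the last (32, 32, 32, 32, 32).
June 14, 2010 + 32 days = July 16, 2010.
July 16, 2010 + 32 days = August 17, 2010.
August 17, 2010 + 32 days = September 18, 2010.
September 18, 2010 + 32 days = October 20, 2010.
October 20, 2010 + 32 days = November 21, 2010.
November 21, 2010 + 32 days = December 23, 2010.
December 23, 2010 + 32 days = January 24, 2011.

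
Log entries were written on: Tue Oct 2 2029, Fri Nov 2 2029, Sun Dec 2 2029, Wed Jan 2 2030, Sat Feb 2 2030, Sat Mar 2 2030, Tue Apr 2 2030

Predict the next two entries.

Thu May 2 2030, Sun Jun 2 2030

Each date is the 2nd; the gaps (31, 30, 31, 31, 28, 31) track the month lengths.
The rule is the 2nd of each month.
Next: May 2030 → Thu May 2 2030.
Next: June 2030 → Sun Jun 2 2030.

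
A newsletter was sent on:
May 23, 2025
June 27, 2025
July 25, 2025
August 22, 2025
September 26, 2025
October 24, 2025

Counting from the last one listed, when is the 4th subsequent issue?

Gaps: 35, 28, 28, 35, 28 days — a mix of 28 and 35. Every date is a Friday.
Each is the 4th Friday of its month.
November 2025 — 4th Friday is November 28, 2025.
4th Friday of December 2025: December 26, 2025.
4th Friday of January 2026: January 23, 2026.
February 2026 — 4th Friday is February 27, 2026.

February 27, 2026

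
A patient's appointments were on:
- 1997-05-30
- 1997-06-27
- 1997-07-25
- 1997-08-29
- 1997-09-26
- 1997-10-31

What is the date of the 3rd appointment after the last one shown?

All Fridays; the gaps (28, 28, 35, 28, 35) vary with month length.
This is the last Friday of each month.
November 1997 ends with Friday 1997-11-28.
Last Friday of December 1997: 1997-12-26.
Last Friday of January 1998: 1998-01-30.

1998-01-30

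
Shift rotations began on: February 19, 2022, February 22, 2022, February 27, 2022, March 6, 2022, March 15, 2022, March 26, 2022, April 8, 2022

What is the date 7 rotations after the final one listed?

Intervals are 3, 5, 7, 9, 11, 13 days — an arithmetic progression with common difference 2.
Next gap: 15 days. April 8, 2022 + 15 days = April 23, 2022.
Next gap: 17 days. April 23, 2022 + 17 days = May 10, 2022.
Next gap: 19 days. May 10, 2022 + 19 days = May 29, 2022.
Next gap: 21 days. May 29, 2022 + 21 days = June 19, 2022.
Next gap: 23 days. June 19, 2022 + 23 days = July 12, 2022.
Next gap: 25 days. July 12, 2022 + 25 days = August 6, 2022.
Next gap: 27 days. August 6, 2022 + 27 days = September 2, 2022.

September 2, 2022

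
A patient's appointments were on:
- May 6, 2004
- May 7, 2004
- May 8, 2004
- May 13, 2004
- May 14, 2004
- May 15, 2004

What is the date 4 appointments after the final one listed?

Every event lands on a Thursday or Friday or Saturday (gaps cycle 1, 1, 5, 1, 1).
So the schedule is: every Thursday, Friday and Saturday.
Next Thursday: May 20, 2004.
Next Friday: May 21, 2004.
Next Saturday: May 22, 2004.
Next Thursday: May 27, 2004.

May 27, 2004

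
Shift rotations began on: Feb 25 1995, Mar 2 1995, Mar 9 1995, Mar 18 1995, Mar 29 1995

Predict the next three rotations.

The spacing grows by 2 each time: 5, 7, 9, 11 days.
Next gap: 13 days. Mar 29 1995 + 13 days = Apr 11 1995.
Next gap: 15 days. Apr 11 1995 + 15 days = Apr 26 1995.
Next gap: 17 days. Apr 26 1995 + 17 days = May 13 1995.

Apr 11 1995, Apr 26 1995, May 13 1995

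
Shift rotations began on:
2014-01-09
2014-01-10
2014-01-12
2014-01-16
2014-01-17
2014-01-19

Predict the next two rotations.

The gap pattern 1, 2, 4, 1, 2 repeats every 3 events.
These are the Thursdays, Fridays and Sundays of each week.
Next Thursday: 2014-01-23.
The following Friday is 2014-01-24.

2014-01-23, 2014-01-24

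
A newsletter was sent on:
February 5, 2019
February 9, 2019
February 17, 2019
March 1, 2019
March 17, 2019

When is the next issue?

Gaps: 4, 8, 12, 16 days — each gap is 4 larger than the previous one.
Next gap: 20 days. March 17, 2019 + 20 days = April 6, 2019.

April 6, 2019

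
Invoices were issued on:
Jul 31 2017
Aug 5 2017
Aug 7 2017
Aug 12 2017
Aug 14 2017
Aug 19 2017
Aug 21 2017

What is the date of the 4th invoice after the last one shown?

Sep 4 2017

The gap pattern 5, 2, 5, 2, 5, 2 repeats every 2 events.
These are the Mondays and Saturdays of each week.
The following Saturday is Aug 26 2017.
Next Monday: Aug 28 2017.
Next Saturday: Sep 2 2017.
Next Monday: Sep 4 2017.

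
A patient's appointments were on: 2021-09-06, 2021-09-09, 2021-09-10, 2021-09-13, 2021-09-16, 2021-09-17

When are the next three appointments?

2021-09-20, 2021-09-23, 2021-09-24

Gaps: 3, 1, 3, 3, 1 days — not constant, but cyclic with period 3.
The events fall on every Monday, Thursday and Friday.
Next Monday: 2021-09-20.
Next Thursday: 2021-09-23.
Next Friday: 2021-09-24.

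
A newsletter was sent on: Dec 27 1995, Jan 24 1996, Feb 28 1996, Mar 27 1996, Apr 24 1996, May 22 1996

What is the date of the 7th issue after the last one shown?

All dates are Wednesdays, 28, 35, 28, 28, 28 days apart.
Specifically, the 4th Wednesday of each month.
June 1996 — 4th Wednesday is Jun 26 1996.
4th Wednesday of July 1996: Jul 24 1996.
4th Wednesday of August 1996: Aug 28 1996.
4th Wednesday of September 1996: Sep 25 1996.
October 1996 — 4th Wednesday is Oct 23 1996.
4th Wednesday of November 1996: Nov 27 1996.
4th Wednesday of December 1996: Dec 25 1996.

Dec 25 1996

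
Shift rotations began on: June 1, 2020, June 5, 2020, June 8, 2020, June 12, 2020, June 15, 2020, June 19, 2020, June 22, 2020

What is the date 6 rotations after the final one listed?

Every event lands on a Monday or Friday (gaps cycle 4, 3, 4, 3, 4, 3).
So the schedule is: every Monday and Friday.
The following Friday is June 26, 2020.
Next Monday: June 29, 2020.
Next Friday: July 3, 2020.
Next Monday: July 6, 2020.
The following Friday is July 10, 2020.
Next Monday: July 13, 2020.

July 13, 2020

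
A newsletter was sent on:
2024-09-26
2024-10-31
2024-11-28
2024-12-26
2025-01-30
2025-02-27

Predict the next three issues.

All Thursdays; the gaps (35, 28, 28, 35, 28) vary with month length.
This is the last Thursday of each month.
March 2025 ends with Thursday 2025-03-27.
April 2025 ends with Thursday 2025-04-24.
May 2025 ends with Thursday 2025-05-29.

2025-03-27, 2025-04-24, 2025-05-29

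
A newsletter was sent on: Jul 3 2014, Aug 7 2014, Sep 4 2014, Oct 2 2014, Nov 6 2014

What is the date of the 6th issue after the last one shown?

Gaps: 35, 28, 28, 35 days — a mix of 28 and 35. Every date is a Thursday.
Each is the 1st Thursday of its month.
December 2014 — 1st Thursday is Dec 4 2014.
1st Thursday of January 2015: Jan 1 2015.
1st Thursday of February 2015: Feb 5 2015.
March 2015 — 1st Thursday is Mar 5 2015.
April 2015 — 1st Thursday is Apr 2 2015.
1st Thursday of May 2015: May 7 2015.

May 7 2015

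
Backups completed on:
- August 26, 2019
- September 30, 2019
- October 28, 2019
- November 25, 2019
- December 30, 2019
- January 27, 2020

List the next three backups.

These are Mondays with 35, 28, 28, 35, 28-day gaps.
Each is the final Monday of its month — September 30, 2019 is past the 28th, so '4th Monday' doesn't fit.
Last Monday of February 2020: February 24, 2020.
Last Monday of March 2020: March 30, 2020.
Last Monday of April 2020: April 27, 2020.

February 24, 2020; March 30, 2020; April 27, 2020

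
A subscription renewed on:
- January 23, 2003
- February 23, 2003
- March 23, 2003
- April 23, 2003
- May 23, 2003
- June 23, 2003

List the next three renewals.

July 23, 2003; August 23, 2003; September 23, 2003

Gaps: 31, 28, 31, 30, 31 days — not constant. Every event is on the 23rd of the month.
Pattern: the 23rd of each month.
Next: July 2003 → July 23, 2003.
Next: August 2003 → August 23, 2003.
Next: September 2003 → September 23, 2003.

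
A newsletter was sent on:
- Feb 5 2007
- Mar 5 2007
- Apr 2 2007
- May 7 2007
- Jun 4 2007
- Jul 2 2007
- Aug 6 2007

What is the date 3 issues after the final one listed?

These are Mondays at 28- or 35-day spacing (28, 28, 35, 28, 28, 35).
The pattern: 1st Monday of the month.
1st Monday of September 2007: Sep 3 2007.
October 2007 — 1st Monday is Oct 1 2007.
1st Monday of November 2007: Nov 5 2007.

Nov 5 2007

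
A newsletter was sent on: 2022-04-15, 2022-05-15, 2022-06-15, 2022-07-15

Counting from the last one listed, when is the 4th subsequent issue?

2022-11-15

Gaps: 30, 31, 30 days — not constant. Every event is on the 15th of the month.
Pattern: the 15th of each month.
Next: August 2022 → 2022-08-15.
Next: September 2022 → 2022-09-15.
October 2022: 2022-10-15.
Next: November 2022 → 2022-11-15.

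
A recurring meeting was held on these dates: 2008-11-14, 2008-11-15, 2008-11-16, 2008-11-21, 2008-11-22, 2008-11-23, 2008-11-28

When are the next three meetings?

Every event lands on a Friday or Saturday or Sunday (gaps cycle 1, 1, 5, 1, 1, 5).
So the schedule is: every Friday, Saturday and Sunday.
The following Saturday is 2008-11-29.
Next Sunday: 2008-11-30.
Next Friday: 2008-12-05.

2008-11-29, 2008-11-30, 2008-12-05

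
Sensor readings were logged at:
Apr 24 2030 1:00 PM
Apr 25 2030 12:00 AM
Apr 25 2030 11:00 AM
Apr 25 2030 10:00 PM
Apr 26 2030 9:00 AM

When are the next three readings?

Apr 26 2030 8:00 PM, Apr 27 2030 7:00 AM, Apr 27 2030 6:00 PM

Gaps: 11, 11, 11, 11 hours — each event is 11 hours after the previous one.
Apr 26 2030 9:00 AM + 11 h = Apr 26 2030 8:00 PM.
Apr 26 2030 8:00 PM + 11 h = Apr 27 2030 7:00 AM.
Apr 27 2030 7:00 AM + 11 h = Apr 27 2030 6:00 PM.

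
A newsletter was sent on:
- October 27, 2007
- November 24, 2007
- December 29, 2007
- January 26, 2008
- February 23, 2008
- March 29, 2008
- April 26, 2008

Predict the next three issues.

May 31, 2008; June 28, 2008; July 26, 2008

All Saturdays; the gaps (28, 35, 28, 28, 35, 28) vary with month length.
This is the last Saturday of each month.
May 2008 ends with Saturday May 31, 2008.
June 2008 ends with Saturday June 28, 2008.
July 2008 ends with Saturday July 26, 2008.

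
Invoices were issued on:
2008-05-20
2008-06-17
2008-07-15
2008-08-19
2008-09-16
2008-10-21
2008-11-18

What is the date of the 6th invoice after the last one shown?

Gaps: 28, 28, 35, 28, 35, 28 days — a mix of 28 and 35. Every date is a Tuesday.
Each is the 3rd Tuesday of its month.
December 2008 — 3rd Tuesday is 2008-12-16.
January 2009 — 3rd Tuesday is 2009-01-20.
3rd Tuesday of February 2009: 2009-02-17.
March 2009 — 3rd Tuesday is 2009-03-17.
3rd Tuesday of April 2009: 2009-04-21.
3rd Tuesday of May 2009: 2009-05-19.

2009-05-19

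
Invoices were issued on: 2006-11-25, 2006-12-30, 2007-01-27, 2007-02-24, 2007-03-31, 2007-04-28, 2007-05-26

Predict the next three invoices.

2007-06-30, 2007-07-28, 2007-08-25

Every date is a Saturday; gaps 35, 28, 28, 35, 28, 28 days.
Each is the last Saturday of its month (at least one falls on the 29th or later, ruling out '4th Saturday').
June 2007 ends with Saturday 2007-06-30.
Last Saturday of July 2007: 2007-07-28.
Last Saturday of August 2007: 2007-08-25.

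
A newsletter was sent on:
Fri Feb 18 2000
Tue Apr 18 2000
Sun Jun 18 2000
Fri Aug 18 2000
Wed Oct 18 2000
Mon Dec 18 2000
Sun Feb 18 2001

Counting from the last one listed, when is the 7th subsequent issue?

Thu Apr 18 2002

Gaps: 60, 61, 61, 61, 61, 62 days — not constant. Every event is on the 18th of the month.
Pattern: the 18th of every 2 months.
Next: April 2001 → Wed Apr 18 2001.
Next: June 2001 → Mon Jun 18 2001.
Next: August 2001 → Sat Aug 18 2001.
October 2001: Thu Oct 18 2001.
Next: December 2001 → Tue Dec 18 2001.
February 2002: Mon Feb 18 2002.
Next: April 2002 → Thu Apr 18 2002.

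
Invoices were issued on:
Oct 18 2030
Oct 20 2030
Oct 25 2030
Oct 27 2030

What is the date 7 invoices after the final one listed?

Gaps: 2, 5, 2 days — not constant, but cyclic with period 2.
The events fall on every Friday and Sunday.
Next Friday: Nov 1 2030.
Next Sunday: Nov 3 2030.
The following Friday is Nov 8 2030.
The following Sunday is Nov 10 2030.
Next Friday: Nov 15 2030.
Next Sunday: Nov 17 2030.
Next Friday: Nov 22 2030.

Nov 22 2030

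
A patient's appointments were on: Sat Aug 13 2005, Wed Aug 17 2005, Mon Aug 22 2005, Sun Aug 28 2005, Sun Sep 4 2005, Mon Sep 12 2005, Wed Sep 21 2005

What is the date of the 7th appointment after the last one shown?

Wed Dec 21 2005

Gaps: 4, 5, 6, 7, 8, 9 days — each gap is 1 larger than the previous one.
Next gap: 10 days. Wed Sep 21 2005 + 10 days = Sat Oct 1 2005.
Next gap: 11 days. Sat Oct 1 2005 + 11 days = Wed Oct 12 2005.
Next gap: 12 days. Wed Oct 12 2005 + 12 days = Mon Oct 24 2005.
Next gap: 13 days. Mon Oct 24 2005 + 13 days = Sun Nov 6 2005.
Next gap: 14 days. Sun Nov 6 2005 + 14 days = Sun Nov 20 2005.
Next gap: 15 days. Sun Nov 20 2005 + 15 days = Mon Dec 5 2005.
Next gap: 16 days. Mon Dec 5 2005 + 16 days = Wed Dec 21 2005.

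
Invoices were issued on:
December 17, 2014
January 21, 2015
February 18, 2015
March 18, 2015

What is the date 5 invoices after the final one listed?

Gaps: 35, 28, 28 days — a mix of 28 and 35. Every date is a Wednesday.
Each is the 3rd Wednesday of its month.
April 2015 — 3rd Wednesday is April 15, 2015.
May 2015 — 3rd Wednesday is May 20, 2015.
3rd Wednesday of June 2015: June 17, 2015.
3rd Wednesday of July 2015: July 15, 2015.
3rd Wednesday of August 2015: August 19, 2015.

August 19, 2015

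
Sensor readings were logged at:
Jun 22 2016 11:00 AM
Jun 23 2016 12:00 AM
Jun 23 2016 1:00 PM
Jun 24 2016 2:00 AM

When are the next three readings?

Spacing: 13, 13, 13 h — constant 13 h.
Jun 24 2016 2:00 AM + 13 h = Jun 24 2016 3:00 PM.
Jun 24 2016 3:00 PM + 13 h = Jun 25 2016 4:00 AM.
Jun 25 2016 4:00 AM + 13 h = Jun 25 2016 5:00 PM.

Jun 24 2016 3:00 PM, Jun 25 2016 4:00 AM, Jun 25 2016 5:00 PM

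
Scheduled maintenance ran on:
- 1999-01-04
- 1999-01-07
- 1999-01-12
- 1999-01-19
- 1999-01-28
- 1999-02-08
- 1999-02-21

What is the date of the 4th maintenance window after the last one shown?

Gaps: 3, 5, 7, 9, 11, 13 days — each gap is 2 larger than the previous one.
Next gap: 15 days. 1999-02-21 + 15 days = 1999-03-08.
Next gap: 17 days. 1999-03-08 + 17 days = 1999-03-25.
Next gap: 19 days. 1999-03-25 + 19 days = 1999-04-13.
Next gap: 21 days. 1999-04-13 + 21 days = 1999-05-04.

1999-05-04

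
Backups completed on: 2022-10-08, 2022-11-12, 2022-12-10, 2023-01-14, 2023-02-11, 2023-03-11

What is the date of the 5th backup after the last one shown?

Gaps: 35, 28, 35, 28, 28 days — a mix of 28 and 35. Every date is a Saturday.
Each is the 2nd Saturday of its month.
April 2023 — 2nd Saturday is 2023-04-08.
May 2023 — 2nd Saturday is 2023-05-13.
2nd Saturday of June 2023: 2023-06-10.
July 2023 — 2nd Saturday is 2023-07-08.
2nd Saturday of August 2023: 2023-08-12.

2023-08-12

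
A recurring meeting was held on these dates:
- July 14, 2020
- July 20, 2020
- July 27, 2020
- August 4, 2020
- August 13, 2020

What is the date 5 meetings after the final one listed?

The spacing grows by 1 each time: 6, 7, 8, 9 days.
Next gap: 10 days. August 13, 2020 + 10 days = August 23, 2020.
Next gap: 11 days. August 23, 2020 + 11 days = September 3, 2020.
Next gap: 12 days. September 3, 2020 + 12 days = September 15, 2020.
Next gap: 13 days. September 15, 2020 + 13 days = September 28, 2020.
Next gap: 14 days. September 28, 2020 + 14 days = October 12, 2020.

October 12, 2020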